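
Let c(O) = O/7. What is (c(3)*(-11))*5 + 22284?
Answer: 155823/7 ≈ 22260.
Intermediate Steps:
c(O) = O/7 (c(O) = O*(⅐) = O/7)
(c(3)*(-11))*5 + 22284 = (((⅐)*3)*(-11))*5 + 22284 = ((3/7)*(-11))*5 + 22284 = -33/7*5 + 22284 = -165/7 + 22284 = 155823/7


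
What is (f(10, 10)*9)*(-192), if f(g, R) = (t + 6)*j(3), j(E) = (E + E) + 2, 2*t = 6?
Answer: -124416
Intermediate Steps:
t = 3 (t = (½)*6 = 3)
j(E) = 2 + 2*E (j(E) = 2*E + 2 = 2 + 2*E)
f(g, R) = 72 (f(g, R) = (3 + 6)*(2 + 2*3) = 9*(2 + 6) = 9*8 = 72)
(f(10, 10)*9)*(-192) = (72*9)*(-192) = 648*(-192) = -124416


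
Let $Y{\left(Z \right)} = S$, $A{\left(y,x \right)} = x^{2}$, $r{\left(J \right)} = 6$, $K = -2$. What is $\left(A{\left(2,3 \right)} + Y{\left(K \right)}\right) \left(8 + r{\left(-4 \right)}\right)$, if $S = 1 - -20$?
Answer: $420$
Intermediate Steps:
$S = 21$ ($S = 1 + 20 = 21$)
$Y{\left(Z \right)} = 21$
$\left(A{\left(2,3 \right)} + Y{\left(K \right)}\right) \left(8 + r{\left(-4 \right)}\right) = \left(3^{2} + 21\right) \left(8 + 6\right) = \left(9 + 21\right) 14 = 30 \cdot 14 = 420$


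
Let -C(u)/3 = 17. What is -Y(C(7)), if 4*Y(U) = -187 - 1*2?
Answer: 189/4 ≈ 47.250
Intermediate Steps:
C(u) = -51 (C(u) = -3*17 = -51)
Y(U) = -189/4 (Y(U) = (-187 - 1*2)/4 = (-187 - 2)/4 = (1/4)*(-189) = -189/4)
-Y(C(7)) = -1*(-189/4) = 189/4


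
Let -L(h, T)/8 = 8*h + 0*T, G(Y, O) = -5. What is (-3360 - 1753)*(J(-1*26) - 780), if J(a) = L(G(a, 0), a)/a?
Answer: 52663900/13 ≈ 4.0511e+6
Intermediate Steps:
L(h, T) = -64*h (L(h, T) = -8*(8*h + 0*T) = -8*(8*h + 0) = -64*h)
J(a) = 320/a (J(a) = (-64*(-5))/a = 320/a)
(-3360 - 1753)*(J(-1*26) - 780) = (-3360 - 1753)*(320/((-1*26)) - 780) = -5113*(320/(-26) - 780) = -5113*(320*(-1/26) - 780) = -5113*(-160/13 - 780) = -5113*(-10300/13) = 52663900/13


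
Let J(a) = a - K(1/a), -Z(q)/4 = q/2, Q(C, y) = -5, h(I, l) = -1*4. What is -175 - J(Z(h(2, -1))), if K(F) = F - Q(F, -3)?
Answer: -1423/8 ≈ -177.88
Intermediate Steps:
h(I, l) = -4
Z(q) = -2*q (Z(q) = -4*q/2 = -2*q)
K(F) = 5 + F (K(F) = F - 1*(-5) = F + 5 = 5 + F)
J(a) = -5 + a - 1/a (J(a) = a - (5 + 1/a) = a + (-5 - 1/a) = -5 + a - 1/a)
-175 - J(Z(h(2, -1))) = -175 - (-5 - 2*(-4) - 1/((-2*(-4)))) = -175 - (-5 + 8 - 1/8) = -175 - (-5 + 8 - 1*⅛) = -175 - (-5 + 8 - ⅛) = -175 - 1*23/8 = -175 - 23/8 = -1423/8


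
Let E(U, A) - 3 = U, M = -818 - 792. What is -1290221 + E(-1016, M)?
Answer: -1291234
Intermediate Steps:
M = -1610
E(U, A) = 3 + U
-1290221 + E(-1016, M) = -1290221 + (3 - 1016) = -1290221 - 1013 = -1291234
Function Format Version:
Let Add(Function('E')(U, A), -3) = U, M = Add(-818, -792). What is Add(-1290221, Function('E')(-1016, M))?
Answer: -1291234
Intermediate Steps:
M = -1610
Function('E')(U, A) = Add(3, U)
Add(-1290221, Function('E')(-1016, M)) = Add(-1290221, Add(3, -1016)) = Add(-1290221, -1013) = -1291234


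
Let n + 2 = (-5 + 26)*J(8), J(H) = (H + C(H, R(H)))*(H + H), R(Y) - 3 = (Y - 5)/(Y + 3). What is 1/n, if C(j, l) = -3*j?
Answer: -1/5378 ≈ -0.00018594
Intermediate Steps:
R(Y) = 3 + (-5 + Y)/(3 + Y) (R(Y) = 3 + (Y - 5)/(Y + 3) = 3 + (-5 + Y)/(3 + Y))
J(H) = -4*H**2 (J(H) = (H - 3*H)*(H + H) = (-2*H)*(2*H) = -4*H**2)
n = -5378 (n = -2 + (-5 + 26)*(-4*8**2) = -2 + 21*(-4*64) = -2 + 21*(-256) = -2 - 5376 = -5378)
1/n = 1/(-5378) = -1/5378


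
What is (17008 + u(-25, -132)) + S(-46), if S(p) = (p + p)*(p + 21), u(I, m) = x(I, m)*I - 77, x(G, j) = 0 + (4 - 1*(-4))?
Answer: 19031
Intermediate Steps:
x(G, j) = 8 (x(G, j) = 0 + (4 + 4) = 0 + 8 = 8)
u(I, m) = -77 + 8*I (u(I, m) = 8*I - 77 = -77 + 8*I)
S(p) = 2*p*(21 + p) (S(p) = (2*p)*(21 + p) = 2*p*(21 + p))
(17008 + u(-25, -132)) + S(-46) = (17008 + (-77 + 8*(-25))) + 2*(-46)*(21 - 46) = (17008 + (-77 - 200)) + 2*(-46)*(-25) = (17008 - 277) + 2300 = 16731 + 2300 = 19031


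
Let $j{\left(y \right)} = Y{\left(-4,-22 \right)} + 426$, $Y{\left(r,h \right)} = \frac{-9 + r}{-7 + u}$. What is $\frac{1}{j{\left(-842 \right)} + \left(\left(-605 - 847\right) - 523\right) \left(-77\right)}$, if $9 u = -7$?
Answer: $\frac{70}{10675187} \approx 6.5573 \cdot 10^{-6}$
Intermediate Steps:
$u = - \frac{7}{9}$ ($u = \frac{1}{9} \left(-7\right) = - \frac{7}{9} \approx -0.77778$)
$Y{\left(r,h \right)} = \frac{81}{70} - \frac{9 r}{70}$ ($Y{\left(r,h \right)} = \frac{-9 + r}{-7 - \frac{7}{9}} = \frac{-9 + r}{- \frac{70}{9}} = \left(-9 + r\right) \left(- \frac{9}{70}\right) = \frac{81}{70} - \frac{9 r}{70}$)
$j{\left(y \right)} = \frac{29937}{70}$ ($j{\left(y \right)} = \left(\frac{81}{70} - - \frac{18}{35}\right) + 426 = \left(\frac{81}{70} + \frac{18}{35}\right) + 426 = \frac{117}{70} + 426 = \frac{29937}{70}$)
$\frac{1}{j{\left(-842 \right)} + \left(\left(-605 - 847\right) - 523\right) \left(-77\right)} = \frac{1}{\frac{29937}{70} + \left(\left(-605 - 847\right) - 523\right) \left(-77\right)} = \frac{1}{\frac{29937}{70} + \left(-1452 - 523\right) \left(-77\right)} = \frac{1}{\frac{29937}{70} - -152075} = \frac{1}{\frac{29937}{70} + 152075} = \frac{1}{\frac{10675187}{70}} = \frac{70}{10675187}$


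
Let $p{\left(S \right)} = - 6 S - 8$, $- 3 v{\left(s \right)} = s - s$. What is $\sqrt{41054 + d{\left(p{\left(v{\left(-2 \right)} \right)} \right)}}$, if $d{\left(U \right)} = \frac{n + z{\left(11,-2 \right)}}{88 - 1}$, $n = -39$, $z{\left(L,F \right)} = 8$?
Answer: $\frac{\sqrt{310735029}}{87} \approx 202.62$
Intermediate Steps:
$v{\left(s \right)} = 0$ ($v{\left(s \right)} = - \frac{s - s}{3} = \left(- \frac{1}{3}\right) 0 = 0$)
$p{\left(S \right)} = -8 - 6 S$
$d{\left(U \right)} = - \frac{31}{87}$ ($d{\left(U \right)} = \frac{-39 + 8}{88 - 1} = - \frac{31}{87}$)
$\sqrt{41054 + d{\left(p{\left(v{\left(-2 \right)} \right)} \right)}} = \sqrt{41054 - \frac{31}{87}} = \sqrt{\frac{3571667}{87}} = \frac{\sqrt{310735029}}{87}$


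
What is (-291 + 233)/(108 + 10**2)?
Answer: -29/104 ≈ -0.27885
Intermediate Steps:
(-291 + 233)/(108 + 10**2) = -58/(108 + 100) = -58/208 = -58*1/208 = -29/104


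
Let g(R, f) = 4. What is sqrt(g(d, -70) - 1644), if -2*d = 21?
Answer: 2*I*sqrt(410) ≈ 40.497*I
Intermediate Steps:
d = -21/2 (d = -1/2*21 = -21/2 ≈ -10.500)
sqrt(g(d, -70) - 1644) = sqrt(4 - 1644) = sqrt(-1640) = 2*I*sqrt(410)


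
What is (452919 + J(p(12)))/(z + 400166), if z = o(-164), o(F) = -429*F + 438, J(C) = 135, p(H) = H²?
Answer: 32361/33640 ≈ 0.96198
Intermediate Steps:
o(F) = 438 - 429*F
z = 70794 (z = 438 - 429*(-164) = 438 + 70356 = 70794)
(452919 + J(p(12)))/(z + 400166) = (452919 + 135)/(70794 + 400166) = 453054/470960 = 453054*(1/470960) = 32361/33640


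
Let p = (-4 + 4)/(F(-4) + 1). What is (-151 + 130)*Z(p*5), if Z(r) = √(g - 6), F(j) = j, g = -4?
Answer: -21*I*√10 ≈ -66.408*I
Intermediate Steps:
p = 0 (p = (-4 + 4)/(-4 + 1) = 0/(-3) = 0*(-⅓) = 0)
Z(r) = I*√10 (Z(r) = √(-4 - 6) = √(-10) = I*√10)
(-151 + 130)*Z(p*5) = (-151 + 130)*(I*√10) = -21*I*√10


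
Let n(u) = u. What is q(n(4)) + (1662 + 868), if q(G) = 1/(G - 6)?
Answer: 5059/2 ≈ 2529.5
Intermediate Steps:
q(G) = 1/(-6 + G)
q(n(4)) + (1662 + 868) = 1/(-6 + 4) + (1662 + 868) = 1/(-2) + 2530 = -1/2 + 2530 = 5059/2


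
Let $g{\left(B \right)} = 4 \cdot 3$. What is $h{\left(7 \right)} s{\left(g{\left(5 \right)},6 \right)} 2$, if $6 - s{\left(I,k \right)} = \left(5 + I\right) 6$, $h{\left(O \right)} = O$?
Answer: $-1344$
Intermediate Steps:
$g{\left(B \right)} = 12$
$s{\left(I,k \right)} = -24 - 6 I$ ($s{\left(I,k \right)} = 6 - \left(5 + I\right) 6 = 6 - \left(30 + 6 I\right) = -24 - 6 I$)
$h{\left(7 \right)} s{\left(g{\left(5 \right)},6 \right)} 2 = 7 \left(-24 - 72\right) 2 = 7 \left(-96\right) 2 = \left(-672\right) 2 = -1344$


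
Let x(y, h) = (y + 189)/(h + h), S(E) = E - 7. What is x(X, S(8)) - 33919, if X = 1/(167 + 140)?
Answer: -10384121/307 ≈ -33825.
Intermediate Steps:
S(E) = -7 + E
X = 1/307 ≈ 0.0032573
x(y, h) = (189 + y)/(2*h) (x(y, h) = (189 + y)/((2*h)) = (189 + y)*(1/(2*h)) = (189 + y)/(2*h))
x(X, S(8)) - 33919 = (189 + 1/307)/(2*(-7 + 8)) - 33919 = (½)*(58024/307)/1 - 33919 = (½)*1*(58024/307) - 33919 = 29012/307 - 33919 = -10384121/307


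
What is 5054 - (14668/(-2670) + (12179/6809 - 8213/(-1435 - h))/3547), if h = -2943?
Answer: 245999527032103991/48621363073140 ≈ 5059.5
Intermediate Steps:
5054 - (14668/(-2670) + (12179/6809 - 8213/(-1435 - h))/3547) = 5054 - (14668/(-2670) + (12179/6809 - 8213/(-1435 - 1*(-2943)))/3547) = 5054 - (14668*(-1/2670) + (12179*(1/6809) - 8213/(-1435 + 2943))*(1/3547)) = 5054 - (-7334/1335 + (12179/6809 - 8213/1508)*(1/3547)) = 5054 - (-7334/1335 - 37556385/10267972*1/3547) = 5054 - (-7334/1335 - 37556385/36420496684) = 5054 - 1*(-267158060454431/48621363073140) = 5054 + 267158060454431/48621363073140 = 245999527032103991/48621363073140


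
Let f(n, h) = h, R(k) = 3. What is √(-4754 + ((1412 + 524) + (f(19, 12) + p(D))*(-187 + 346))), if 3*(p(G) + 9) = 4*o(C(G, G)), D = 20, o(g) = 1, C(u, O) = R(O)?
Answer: I*√2129 ≈ 46.141*I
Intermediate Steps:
C(u, O) = 3
p(G) = -23/3 (p(G) = -9 + (4*1)/3 = -9 + (⅓)*4 = -9 + 4/3 = -23/3)
√(-4754 + ((1412 + 524) + (f(19, 12) + p(D))*(-187 + 346))) = √(-4754 + ((1412 + 524) + (12 - 23/3)*(-187 + 346))) = √(-4754 + (1936 + (13/3)*159)) = √(-4754 + (1936 + 689)) = √(-4754 + 2625) = √(-2129) = I*√2129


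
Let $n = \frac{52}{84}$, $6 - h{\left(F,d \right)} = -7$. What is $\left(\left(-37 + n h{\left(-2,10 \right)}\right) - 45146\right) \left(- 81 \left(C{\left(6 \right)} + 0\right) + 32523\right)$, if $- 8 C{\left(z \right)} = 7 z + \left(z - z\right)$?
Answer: $- \frac{20838098747}{14} \approx -1.4884 \cdot 10^{9}$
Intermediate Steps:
$h{\left(F,d \right)} = 13$ ($h{\left(F,d \right)} = 6 - -7 = 6 + 7 = 13$)
$C{\left(z \right)} = - \frac{7 z}{8}$ ($C{\left(z \right)} = - \frac{7 z + \left(z - z\right)}{8} = - \frac{7 z + 0}{8} = - \frac{7 z}{8}$)
$n = \frac{13}{21}$ ($n = 52 \cdot \frac{1}{84} = \frac{13}{21} \approx 0.61905$)
$\left(\left(-37 + n h{\left(-2,10 \right)}\right) - 45146\right) \left(- 81 \left(C{\left(6 \right)} + 0\right) + 32523\right) = \left(\left(-37 + \frac{13}{21} \cdot 13\right) - 45146\right) \left(- 81 \left(\left(- \frac{7}{8}\right) 6 + 0\right) + 32523\right) = \left(\left(-37 + \frac{169}{21}\right) - 45146\right) \left(- 81 \left(- \frac{21}{4} + 0\right) + 32523\right) = \left(- \frac{608}{21} - 45146\right) \left(\left(-81\right) \left(- \frac{21}{4}\right) + 32523\right) = - \frac{948674 \left(\frac{1701}{4} + 32523\right)}{21} = \left(- \frac{948674}{21}\right) \frac{131793}{4} = - \frac{20838098747}{14}$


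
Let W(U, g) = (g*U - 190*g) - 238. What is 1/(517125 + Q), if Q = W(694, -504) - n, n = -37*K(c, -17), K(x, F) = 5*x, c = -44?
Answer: 1/254731 ≈ 3.9257e-6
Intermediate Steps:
W(U, g) = -238 - 190*g + U*g (W(U, g) = (U*g - 190*g) - 238 = (-190*g + U*g) - 238 = -238 - 190*g + U*g)
n = 8140 (n = -185*(-44) = -37*(-220) = 8140)
Q = -262394 (Q = (-238 - 190*(-504) + 694*(-504)) - 1*8140 = (-238 + 95760 - 349776) - 8140 = -254254 - 8140 = -262394)
1/(517125 + Q) = 1/(517125 - 262394) = 1/254731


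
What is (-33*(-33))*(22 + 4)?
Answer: 28314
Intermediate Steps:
(-33*(-33))*(22 + 4) = 1089*26 = 28314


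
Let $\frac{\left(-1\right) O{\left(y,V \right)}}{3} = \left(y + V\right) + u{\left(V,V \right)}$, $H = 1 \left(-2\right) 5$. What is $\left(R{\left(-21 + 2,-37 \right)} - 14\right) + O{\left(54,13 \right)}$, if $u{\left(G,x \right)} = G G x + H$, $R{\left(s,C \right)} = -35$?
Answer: $-6811$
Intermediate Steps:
$H = -10$ ($H = \left(-2\right) 5 = -10$)
$u{\left(G,x \right)} = -10 + x G^{2}$ ($u{\left(G,x \right)} = G G x - 10 = G^{2} x - 10 = x G^{2} - 10 = -10 + x G^{2}$)
$O{\left(y,V \right)} = 30 - 3 V - 3 y - 3 V^{3}$ ($O{\left(y,V \right)} = - 3 \left(\left(y + V\right) + \left(-10 + V V^{2}\right)\right) = - 3 \left(\left(V + y\right) + \left(-10 + V^{3}\right)\right) = - 3 \left(-10 + V + y + V^{3}\right) = 30 - 3 V - 3 y - 3 V^{3}$)
$\left(R{\left(-21 + 2,-37 \right)} - 14\right) + O{\left(54,13 \right)} = \left(-35 - 14\right) - \left(171 + 6591\right) = -49 - 6762 = -6811$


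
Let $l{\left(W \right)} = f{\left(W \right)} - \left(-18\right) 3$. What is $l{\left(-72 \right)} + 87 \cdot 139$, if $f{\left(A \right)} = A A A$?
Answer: $-361101$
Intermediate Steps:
$f{\left(A \right)} = A^{3}$ ($f{\left(A \right)} = A^{2} A = A^{3}$)
$l{\left(W \right)} = 54 + W^{3}$ ($l{\left(W \right)} = W^{3} - \left(-18\right) 3 = W^{3} - -54 = W^{3} + 54 = 54 + W^{3}$)
$l{\left(-72 \right)} + 87 \cdot 139 = \left(54 + \left(-72\right)^{3}\right) + 87 \cdot 139 = \left(54 - 373248\right) + 12093 = -373194 + 12093 = -361101$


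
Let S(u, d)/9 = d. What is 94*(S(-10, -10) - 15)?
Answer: -9870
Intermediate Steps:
S(u, d) = 9*d
94*(S(-10, -10) - 15) = 94*(9*(-10) - 15) = 94*(-90 - 15) = 94*(-105) = -9870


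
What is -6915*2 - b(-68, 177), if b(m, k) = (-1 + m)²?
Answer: -18591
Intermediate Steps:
-6915*2 - b(-68, 177) = -6915*2 - (-1 - 68)² = -13830 - 1*(-69)² = -13830 - 1*4761 = -13830 - 4761 = -18591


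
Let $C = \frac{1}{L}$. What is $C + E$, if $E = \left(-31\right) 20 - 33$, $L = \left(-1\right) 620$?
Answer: $- \frac{404861}{620} \approx -653.0$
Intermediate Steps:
$L = -620$
$E = -653$ ($E = -620 - 33 = -653$)
$C = - \frac{1}{620}$ ($C = \frac{1}{-620} = - \frac{1}{620} \approx -0.0016129$)
$C + E = - \frac{1}{620} - 653 = - \frac{404861}{620}$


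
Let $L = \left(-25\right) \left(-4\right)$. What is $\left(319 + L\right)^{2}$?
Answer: $175561$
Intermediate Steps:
$L = 100$
$\left(319 + L\right)^{2} = \left(319 + 100\right)^{2} = 419^{2} = 175561$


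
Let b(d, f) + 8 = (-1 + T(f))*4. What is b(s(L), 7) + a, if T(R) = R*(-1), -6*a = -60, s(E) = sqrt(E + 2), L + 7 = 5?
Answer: -30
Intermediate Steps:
L = -2 (L = -7 + 5 = -2)
s(E) = sqrt(2 + E)
a = 10 (a = -1/6*(-60) = 10)
T(R) = -R
b(d, f) = -12 - 4*f (b(d, f) = -8 + (-1 - f)*4 = -8 + (-4 - 4*f) = -12 - 4*f)
b(s(L), 7) + a = (-12 - 4*7) + 10 = (-12 - 28) + 10 = -40 + 10 = -30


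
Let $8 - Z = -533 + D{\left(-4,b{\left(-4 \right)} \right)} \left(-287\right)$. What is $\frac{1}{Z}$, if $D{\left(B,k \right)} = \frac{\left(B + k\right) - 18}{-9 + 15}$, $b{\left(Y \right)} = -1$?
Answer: $- \frac{6}{3355} \approx -0.0017884$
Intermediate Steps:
$D{\left(B,k \right)} = -3 + \frac{B}{6} + \frac{k}{6}$ ($D{\left(B,k \right)} = \frac{-18 + B + k}{6} = \left(-18 + B + k\right) \frac{1}{6} = -3 + \frac{B}{6} + \frac{k}{6}$)
$Z = - \frac{3355}{6}$ ($Z = 8 - \left(-533 + \left(-3 + \frac{1}{6} \left(-4\right) + \frac{1}{6} \left(-1\right)\right) \left(-287\right)\right) = 8 - \left(-533 + \left(-3 - \frac{2}{3} - \frac{1}{6}\right) \left(-287\right)\right) = 8 - \left(-533 - - \frac{6601}{6}\right) = 8 - \left(-533 + \frac{6601}{6}\right) = 8 - \frac{3403}{6} = - \frac{3355}{6} \approx -559.17$)
$\frac{1}{Z} = \frac{1}{- \frac{3355}{6}} = - \frac{6}{3355}$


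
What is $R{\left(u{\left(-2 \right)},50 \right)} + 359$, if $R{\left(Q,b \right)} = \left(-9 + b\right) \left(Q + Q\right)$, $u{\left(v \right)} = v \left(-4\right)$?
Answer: $1015$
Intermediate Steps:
$u{\left(v \right)} = - 4 v$
$R{\left(Q,b \right)} = 2 Q \left(-9 + b\right)$ ($R{\left(Q,b \right)} = \left(-9 + b\right) 2 Q = 2 Q \left(-9 + b\right)$)
$R{\left(u{\left(-2 \right)},50 \right)} + 359 = 2 \left(\left(-4\right) \left(-2\right)\right) \left(-9 + 50\right) + 359 = 2 \cdot 8 \cdot 41 + 359 = 656 + 359 = 1015$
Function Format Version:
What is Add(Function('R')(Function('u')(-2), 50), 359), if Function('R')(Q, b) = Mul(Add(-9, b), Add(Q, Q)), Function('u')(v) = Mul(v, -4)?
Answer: 1015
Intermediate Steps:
Function('u')(v) = Mul(-4, v)
Function('R')(Q, b) = Mul(2, Q, Add(-9, b)) (Function('R')(Q, b) = Mul(Add(-9, b), Mul(2, Q)) = Mul(2, Q, Add(-9, b)))
Add(Function('R')(Function('u')(-2), 50), 359) = Add(Mul(2, Mul(-4, -2), Add(-9, 50)), 359) = Add(Mul(2, 8, 41), 359) = Add(656, 359) = 1015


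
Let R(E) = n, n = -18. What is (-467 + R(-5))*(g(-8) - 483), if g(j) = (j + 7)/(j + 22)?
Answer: 3280055/14 ≈ 2.3429e+5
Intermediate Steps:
g(j) = (7 + j)/(22 + j)
R(E) = -18
(-467 + R(-5))*(g(-8) - 483) = (-467 - 18)*((7 - 8)/(22 - 8) - 483) = -485*(-1/14 - 483) = -485*(-6763/14) = 3280055/14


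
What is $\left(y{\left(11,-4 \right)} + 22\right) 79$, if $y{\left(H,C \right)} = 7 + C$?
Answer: $1975$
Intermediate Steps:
$\left(y{\left(11,-4 \right)} + 22\right) 79 = \left(\left(7 - 4\right) + 22\right) 79 = \left(3 + 22\right) 79 = 25 \cdot 79 = 1975$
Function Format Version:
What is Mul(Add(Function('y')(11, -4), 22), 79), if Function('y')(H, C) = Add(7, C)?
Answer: 1975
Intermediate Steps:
Mul(Add(Function('y')(11, -4), 22), 79) = Mul(Add(Add(7, -4), 22), 79) = Mul(Add(3, 22), 79) = Mul(25, 79) = 1975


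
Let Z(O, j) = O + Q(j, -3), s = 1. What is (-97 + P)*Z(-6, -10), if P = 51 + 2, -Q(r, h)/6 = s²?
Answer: 528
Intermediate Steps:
Q(r, h) = -6 (Q(r, h) = -6*1² = -6*1 = -6)
Z(O, j) = -6 + O (Z(O, j) = O - 6 = -6 + O)
P = 53
(-97 + P)*Z(-6, -10) = (-97 + 53)*(-6 - 6) = -44*(-12) = 528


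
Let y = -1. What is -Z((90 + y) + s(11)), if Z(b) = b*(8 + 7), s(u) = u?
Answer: -1500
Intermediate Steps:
Z(b) = 15*b (Z(b) = b*15 = 15*b)
-Z((90 + y) + s(11)) = -15*((90 - 1) + 11) = -15*(89 + 11) = -15*100 = -1*1500 = -1500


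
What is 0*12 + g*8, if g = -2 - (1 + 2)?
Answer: -40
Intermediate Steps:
g = -5 (g = -2 - 1*3 = -2 - 3 = -5)
0*12 + g*8 = 0*12 - 5*8 = 0 - 40 = -40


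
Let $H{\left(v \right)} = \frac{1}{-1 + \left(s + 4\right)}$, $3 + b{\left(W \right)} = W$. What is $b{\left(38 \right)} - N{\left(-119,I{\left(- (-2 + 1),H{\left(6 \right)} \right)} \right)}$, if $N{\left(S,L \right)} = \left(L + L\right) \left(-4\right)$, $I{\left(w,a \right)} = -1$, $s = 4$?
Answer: $27$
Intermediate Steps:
$b{\left(W \right)} = -3 + W$
$H{\left(v \right)} = \frac{1}{7}$ ($H{\left(v \right)} = \frac{1}{-1 + \left(4 + 4\right)} = \frac{1}{-1 + 8} = \frac{1}{7}$)
$N{\left(S,L \right)} = - 8 L$ ($N{\left(S,L \right)} = 2 L \left(-4\right) = - 8 L$)
$b{\left(38 \right)} - N{\left(-119,I{\left(- (-2 + 1),H{\left(6 \right)} \right)} \right)} = \left(-3 + 38\right) - \left(-8\right) \left(-1\right) = 35 - 8 = 27$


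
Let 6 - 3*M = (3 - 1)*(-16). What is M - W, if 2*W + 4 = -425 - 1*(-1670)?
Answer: -3647/6 ≈ -607.83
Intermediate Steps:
W = 1241/2 (W = -2 + (-425 - 1*(-1670))/2 = -2 + (-425 + 1670)/2 = -2 + (½)*1245 = -2 + 1245/2 = 1241/2 ≈ 620.50)
M = 38/3 (M = 2 - (3 - 1)*(-16)/3 = 2 - 2*(-16)/3 = 2 - ⅓*(-32) = 2 + 32/3 = 38/3 ≈ 12.667)
M - W = 38/3 - 1*1241/2 = 38/3 - 1241/2 = -3647/6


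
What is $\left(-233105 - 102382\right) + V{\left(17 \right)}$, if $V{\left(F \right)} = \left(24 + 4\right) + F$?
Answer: $-335442$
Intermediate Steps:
$V{\left(F \right)} = 28 + F$
$\left(-233105 - 102382\right) + V{\left(17 \right)} = \left(-233105 - 102382\right) + \left(28 + 17\right) = \left(-233105 - 102382\right) + 45 = -335487 + 45 = -335442$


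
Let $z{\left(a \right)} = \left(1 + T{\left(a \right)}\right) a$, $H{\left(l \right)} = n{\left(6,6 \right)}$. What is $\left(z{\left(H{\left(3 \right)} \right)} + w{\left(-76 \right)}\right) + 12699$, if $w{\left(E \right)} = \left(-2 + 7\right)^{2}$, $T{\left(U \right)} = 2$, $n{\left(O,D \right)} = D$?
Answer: $12742$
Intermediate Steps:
$H{\left(l \right)} = 6$
$w{\left(E \right)} = 25$ ($w{\left(E \right)} = 5^{2} = 25$)
$z{\left(a \right)} = 3 a$ ($z{\left(a \right)} = \left(1 + 2\right) a = 3 a$)
$\left(z{\left(H{\left(3 \right)} \right)} + w{\left(-76 \right)}\right) + 12699 = \left(3 \cdot 6 + 25\right) + 12699 = \left(18 + 25\right) + 12699 = 43 + 12699 = 12742$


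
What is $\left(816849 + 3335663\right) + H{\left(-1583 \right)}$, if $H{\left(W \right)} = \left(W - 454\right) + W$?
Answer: $4148892$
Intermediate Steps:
$H{\left(W \right)} = -454 + 2 W$ ($H{\left(W \right)} = \left(W - 454\right) + W = \left(-454 + W\right) + W = -454 + 2 W$)
$\left(816849 + 3335663\right) + H{\left(-1583 \right)} = \left(816849 + 3335663\right) + \left(-454 + 2 \left(-1583\right)\right) = 4152512 - 3620 = 4148892$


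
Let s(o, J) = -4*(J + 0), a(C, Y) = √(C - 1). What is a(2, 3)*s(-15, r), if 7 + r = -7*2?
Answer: 84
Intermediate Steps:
r = -21 (r = -7 - 7*2 = -7 - 14 = -21)
a(C, Y) = √(-1 + C)
s(o, J) = -4*J
a(2, 3)*s(-15, r) = √(-1 + 2)*(-4*(-21)) = √1*84 = 1*84 = 84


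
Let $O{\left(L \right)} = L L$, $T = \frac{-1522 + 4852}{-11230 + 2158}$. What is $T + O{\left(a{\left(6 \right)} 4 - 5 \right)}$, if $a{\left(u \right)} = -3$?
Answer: $\frac{145471}{504} \approx 288.63$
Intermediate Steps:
$T = - \frac{185}{504}$ ($T = \frac{3330}{-9072} = 3330 \left(- \frac{1}{9072}\right) = - \frac{185}{504} \approx -0.36706$)
$O{\left(L \right)} = L^{2}$
$T + O{\left(a{\left(6 \right)} 4 - 5 \right)} = - \frac{185}{504} + \left(\left(-3\right) 4 - 5\right)^{2} = - \frac{185}{504} + \left(-12 - 5\right)^{2} = - \frac{185}{504} + \left(-17\right)^{2} = - \frac{185}{504} + 289 = \frac{145471}{504}$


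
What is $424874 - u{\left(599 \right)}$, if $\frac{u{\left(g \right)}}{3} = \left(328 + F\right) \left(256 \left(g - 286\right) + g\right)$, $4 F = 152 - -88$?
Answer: $-93541354$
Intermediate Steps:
$F = 60$ ($F = \frac{152 - -88}{4} = \frac{152 + 88}{4} = \frac{1}{4} \cdot 240 = 60$)
$u{\left(g \right)} = -85223424 + 299148 g$ ($u{\left(g \right)} = 3 \left(328 + 60\right) \left(256 \left(g - 286\right) + g\right) = 3 \cdot 388 \left(256 \left(-286 + g\right) + g\right) = 3 \cdot 388 \left(\left(-73216 + 256 g\right) + g\right) = 3 \cdot 388 \left(-73216 + 257 g\right) = 3 \left(-28407808 + 99716 g\right) = -85223424 + 299148 g$)
$424874 - u{\left(599 \right)} = 424874 - \left(-85223424 + 299148 \cdot 599\right) = 424874 - \left(-85223424 + 179189652\right) = 424874 - 93966228 = -93541354$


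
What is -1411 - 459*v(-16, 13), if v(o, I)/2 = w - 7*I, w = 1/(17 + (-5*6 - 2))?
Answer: 410941/5 ≈ 82188.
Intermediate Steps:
w = -1/15 (w = 1/(17 + (-30 - 2)) = 1/(17 - 32) = 1/(-15) = -1/15 ≈ -0.066667)
v(o, I) = -2/15 - 14*I (v(o, I) = 2*(-1/15 - 7*I) = -2/15 - 14*I)
-1411 - 459*v(-16, 13) = -1411 - 459*(-2/15 - 14*13) = -1411 - 459*(-2/15 - 182) = -1411 - 459*(-2732/15) = -1411 + 417996/5 = 410941/5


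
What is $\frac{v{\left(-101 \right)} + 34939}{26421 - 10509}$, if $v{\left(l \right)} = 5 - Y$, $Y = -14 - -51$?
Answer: $\frac{34907}{15912} \approx 2.1938$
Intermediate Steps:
$Y = 37$ ($Y = -14 + 51 = 37$)
$v{\left(l \right)} = -32$ ($v{\left(l \right)} = 5 - 37 = -32$)
$\frac{v{\left(-101 \right)} + 34939}{26421 - 10509} = \frac{-32 + 34939}{26421 - 10509} = \frac{34907}{15912}$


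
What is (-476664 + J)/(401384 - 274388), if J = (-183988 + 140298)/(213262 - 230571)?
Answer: -4125266743/1099086882 ≈ -3.7534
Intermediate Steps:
J = 43690/17309 (J = -43690/(-17309) = -43690*(-1/17309) = 43690/17309 ≈ 2.5241)
(-476664 + J)/(401384 - 274388) = (-476664 + 43690/17309)/(401384 - 274388) = -8250533486/17309/126996 = -8250533486/17309*1/126996 = -4125266743/1099086882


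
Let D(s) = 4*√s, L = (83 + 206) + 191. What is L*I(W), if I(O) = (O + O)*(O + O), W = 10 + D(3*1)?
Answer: 284160 + 153600*√3 ≈ 5.5020e+5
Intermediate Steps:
L = 480 (L = 289 + 191 = 480)
W = 10 + 4*√3 (W = 10 + 4*√(3*1) = 10 + 4*√3 ≈ 16.928)
I(O) = 4*O² (I(O) = (2*O)*(2*O) = 4*O²)
L*I(W) = 480*(4*(10 + 4*√3)²) = 1920*(10 + 4*√3)²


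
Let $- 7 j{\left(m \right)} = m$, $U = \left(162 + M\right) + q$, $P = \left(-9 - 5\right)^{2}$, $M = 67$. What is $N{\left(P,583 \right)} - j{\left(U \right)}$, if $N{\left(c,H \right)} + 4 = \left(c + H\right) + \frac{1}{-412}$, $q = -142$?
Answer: $\frac{2270937}{2884} \approx 787.43$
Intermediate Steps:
$P = 196$ ($P = \left(-14\right)^{2} = 196$)
$U = 87$ ($U = \left(162 + 67\right) - 142 = 229 - 142 = 87$)
$j{\left(m \right)} = - \frac{m}{7}$
$N{\left(c,H \right)} = - \frac{1649}{412} + H + c$ ($N{\left(c,H \right)} = -4 + \left(\left(c + H\right) + \frac{1}{-412}\right) = -4 - \left(\frac{1}{412} - H - c\right) = -4 + \left(- \frac{1}{412} + H + c\right) = - \frac{1649}{412} + H + c$)
$N{\left(P,583 \right)} - j{\left(U \right)} = \left(- \frac{1649}{412} + 583 + 196\right) - \left(- \frac{1}{7}\right) 87 = \frac{319299}{412} - - \frac{87}{7} = \frac{319299}{412} + \frac{87}{7} = \frac{2270937}{2884}$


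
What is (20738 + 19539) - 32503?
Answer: 7774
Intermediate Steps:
(20738 + 19539) - 32503 = 40277 - 32503 = 7774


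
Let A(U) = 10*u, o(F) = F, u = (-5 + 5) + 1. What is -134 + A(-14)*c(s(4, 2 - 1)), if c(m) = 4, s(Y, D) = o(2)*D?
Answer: -94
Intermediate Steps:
u = 1 (u = 0 + 1 = 1)
s(Y, D) = 2*D
A(U) = 10 (A(U) = 10*1 = 10)
-134 + A(-14)*c(s(4, 2 - 1)) = -134 + 10*4 = -134 + 40 = -94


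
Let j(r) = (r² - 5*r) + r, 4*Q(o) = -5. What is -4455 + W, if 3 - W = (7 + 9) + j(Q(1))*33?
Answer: -74953/16 ≈ -4684.6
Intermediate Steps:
Q(o) = -5/4 (Q(o) = (¼)*(-5) = -5/4)
j(r) = r² - 4*r
W = -3673/16 (W = 3 - ((7 + 9) - 5*(-4 - 5/4)/4*33) = 3 - (16 - 5/4*(-21/4)*33) = 3 - (16 + (105/16)*33) = 3 - (16 + 3465/16) = 3 - 1*3721/16 = 3 - 3721/16 = -3673/16 ≈ -229.56)
-4455 + W = -4455 - 3673/16 = -74953/16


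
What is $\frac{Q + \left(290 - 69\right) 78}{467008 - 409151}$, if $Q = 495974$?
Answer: $\frac{513212}{57857} \approx 8.8703$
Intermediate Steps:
$\frac{Q + \left(290 - 69\right) 78}{467008 - 409151} = \frac{495974 + \left(290 - 69\right) 78}{467008 - 409151} = \frac{495974 + 221 \cdot 78}{57857} = \left(495974 + 17238\right) \frac{1}{57857} = 513212 \cdot \frac{1}{57857} = \frac{513212}{57857}$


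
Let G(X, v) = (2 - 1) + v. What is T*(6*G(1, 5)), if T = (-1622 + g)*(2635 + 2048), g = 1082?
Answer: -91037520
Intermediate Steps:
T = -2528820 (T = (-1622 + 1082)*(2635 + 2048) = -540*4683 = -2528820)
G(X, v) = 1 + v
T*(6*G(1, 5)) = -15172920*(1 + 5) = -15172920*6 = -2528820*36 = -91037520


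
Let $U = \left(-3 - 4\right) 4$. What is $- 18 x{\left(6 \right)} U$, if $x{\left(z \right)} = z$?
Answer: $3024$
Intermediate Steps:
$U = -28$ ($U = \left(-7\right) 4 = -28$)
$- 18 x{\left(6 \right)} U = \left(-18\right) 6 \left(-28\right) = \left(-108\right) \left(-28\right) = 3024$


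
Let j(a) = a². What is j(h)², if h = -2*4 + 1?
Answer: 2401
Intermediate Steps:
h = -7 (h = -8 + 1 = -7)
j(h)² = ((-7)²)² = 49² = 2401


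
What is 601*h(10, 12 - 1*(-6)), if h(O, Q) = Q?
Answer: 10818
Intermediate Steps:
601*h(10, 12 - 1*(-6)) = 601*(12 - 1*(-6)) = 601*(12 + 6) = 601*18 = 10818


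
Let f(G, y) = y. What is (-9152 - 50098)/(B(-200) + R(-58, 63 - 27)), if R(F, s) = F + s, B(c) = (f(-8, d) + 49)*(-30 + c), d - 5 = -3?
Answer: 29625/5876 ≈ 5.0417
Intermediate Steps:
d = 2 (d = 5 - 3 = 2)
B(c) = -1530 + 51*c (B(c) = (2 + 49)*(-30 + c) = 51*(-30 + c) = -1530 + 51*c)
(-9152 - 50098)/(B(-200) + R(-58, 63 - 27)) = (-9152 - 50098)/((-1530 + 51*(-200)) + (-58 + (63 - 27))) = -59250/((-1530 - 10200) + (-58 + 36)) = -59250/(-11730 - 22) = -59250/(-11752) = -59250*(-1/11752) = 29625/5876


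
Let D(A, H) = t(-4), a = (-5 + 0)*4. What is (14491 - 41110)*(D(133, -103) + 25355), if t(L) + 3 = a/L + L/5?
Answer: -3374783439/5 ≈ -6.7496e+8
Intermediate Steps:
a = -20 (a = -5*4 = -20)
t(L) = -3 - 20/L + L/5 (t(L) = -3 + (-20/L + L/5) = -3 - 20/L + L/5)
D(A, H) = 6/5 (D(A, H) = -3 - 20/(-4) + (1/5)*(-4) = -3 - 20*(-1/4) - 4/5 = -3 + 5 - 4/5 = 6/5)
(14491 - 41110)*(D(133, -103) + 25355) = (14491 - 41110)*(6/5 + 25355) = -26619*126781/5 = -3374783439/5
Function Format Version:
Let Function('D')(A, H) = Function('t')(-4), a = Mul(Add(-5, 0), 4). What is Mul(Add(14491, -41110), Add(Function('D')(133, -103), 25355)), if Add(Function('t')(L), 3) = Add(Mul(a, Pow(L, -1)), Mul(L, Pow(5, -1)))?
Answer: Rational(-3374783439, 5) ≈ -6.7496e+8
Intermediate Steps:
a = -20 (a = Mul(-5, 4) = -20)
Function('t')(L) = Add(-3, Mul(-20, Pow(L, -1)), Mul(Rational(1, 5), L)) (Function('t')(L) = Add(-3, Add(Mul(-20, Pow(L, -1)), Mul(L, Pow(5, -1)))) = Add(-3, Add(Mul(-20, Pow(L, -1)), Mul(L, Rational(1, 5)))) = Add(-3, Add(Mul(-20, Pow(L, -1)), Mul(Rational(1, 5), L))) = Add(-3, Mul(-20, Pow(L, -1)), Mul(Rational(1, 5), L)))
Function('D')(A, H) = Rational(6, 5) (Function('D')(A, H) = Add(-3, Mul(-20, Pow(-4, -1)), Mul(Rational(1, 5), -4)) = Add(-3, Mul(-20, Rational(-1, 4)), Rational(-4, 5)) = Add(-3, 5, Rational(-4, 5)) = Rational(6, 5))
Mul(Add(14491, -41110), Add(Function('D')(133, -103), 25355)) = Mul(Add(14491, -41110), Add(Rational(6, 5), 25355)) = Mul(-26619, Rational(126781, 5)) = Rational(-3374783439, 5)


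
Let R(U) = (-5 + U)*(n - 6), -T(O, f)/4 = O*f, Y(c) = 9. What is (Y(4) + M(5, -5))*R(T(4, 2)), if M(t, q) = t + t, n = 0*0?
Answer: 4218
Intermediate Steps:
n = 0
T(O, f) = -4*O*f
M(t, q) = 2*t
R(U) = 30 - 6*U (R(U) = (-5 + U)*(0 - 6) = (-5 + U)*(-6) = 30 - 6*U)
(Y(4) + M(5, -5))*R(T(4, 2)) = (9 + 2*5)*(30 - (-24)*4*2) = (9 + 10)*(30 - 6*(-32)) = 19*(30 + 192) = 19*222 = 4218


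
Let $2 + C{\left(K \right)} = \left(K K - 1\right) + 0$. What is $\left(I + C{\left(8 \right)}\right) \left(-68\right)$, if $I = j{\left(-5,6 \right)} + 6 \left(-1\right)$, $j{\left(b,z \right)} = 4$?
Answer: $-4012$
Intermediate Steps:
$C{\left(K \right)} = -3 + K^{2}$ ($C{\left(K \right)} = -2 + \left(\left(K K - 1\right) + 0\right) = -2 + \left(\left(K^{2} - 1\right) + 0\right) = -2 + \left(\left(-1 + K^{2}\right) + 0\right) = -2 + \left(-1 + K^{2}\right) = -3 + K^{2}$)
$I = -2$ ($I = 4 + 6 \left(-1\right) = 4 - 6 = -2$)
$\left(I + C{\left(8 \right)}\right) \left(-68\right) = \left(-2 - \left(3 - 8^{2}\right)\right) \left(-68\right) = \left(-2 + \left(-3 + 64\right)\right) \left(-68\right) = \left(-2 + 61\right) \left(-68\right) = 59 \left(-68\right) = -4012$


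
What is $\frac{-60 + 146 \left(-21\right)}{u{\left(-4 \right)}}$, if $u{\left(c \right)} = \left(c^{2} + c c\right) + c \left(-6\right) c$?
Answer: $\frac{1563}{32} \approx 48.844$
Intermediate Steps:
$u{\left(c \right)} = - 4 c^{2}$ ($u{\left(c \right)} = \left(c^{2} + c^{2}\right) + - 6 c c = 2 c^{2} - 6 c^{2} = - 4 c^{2}$)
$\frac{-60 + 146 \left(-21\right)}{u{\left(-4 \right)}} = \frac{-60 + 146 \left(-21\right)}{\left(-4\right) \left(-4\right)^{2}} = \frac{-60 - 3066}{\left(-4\right) 16} = - \frac{3126}{-64} = \left(-3126\right) \left(- \frac{1}{64}\right) = \frac{1563}{32}$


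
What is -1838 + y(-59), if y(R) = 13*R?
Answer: -2605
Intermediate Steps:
-1838 + y(-59) = -1838 + 13*(-59) = -1838 - 767 = -2605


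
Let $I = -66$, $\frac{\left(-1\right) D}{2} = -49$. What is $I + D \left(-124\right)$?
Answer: $-12218$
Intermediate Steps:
$D = 98$ ($D = \left(-2\right) \left(-49\right) = 98$)
$I + D \left(-124\right) = -66 + 98 \left(-124\right) = -66 - 12152 = -12218$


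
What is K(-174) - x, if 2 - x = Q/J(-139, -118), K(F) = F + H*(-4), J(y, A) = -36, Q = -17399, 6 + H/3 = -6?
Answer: 16247/36 ≈ 451.31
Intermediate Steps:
H = -36 (H = -18 + 3*(-6) = -18 - 18 = -36)
K(F) = 144 + F (K(F) = F - 36*(-4) = F + 144 = 144 + F)
x = -17327/36 (x = 2 - (-17399)/(-36) = 2 - (-17399)*(-1)/36 = 2 - 1*17399/36 = 2 - 17399/36 = -17327/36 ≈ -481.31)
K(-174) - x = (144 - 174) - 1*(-17327/36) = -30 + 17327/36 = 16247/36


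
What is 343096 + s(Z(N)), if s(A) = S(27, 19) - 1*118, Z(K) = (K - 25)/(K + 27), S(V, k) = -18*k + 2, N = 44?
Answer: 342638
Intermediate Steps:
S(V, k) = 2 - 18*k
Z(K) = (-25 + K)/(27 + K)
s(A) = -458 (s(A) = (2 - 18*19) - 1*118 = (2 - 342) - 118 = -340 - 118 = -458)
343096 + s(Z(N)) = 343096 - 458 = 342638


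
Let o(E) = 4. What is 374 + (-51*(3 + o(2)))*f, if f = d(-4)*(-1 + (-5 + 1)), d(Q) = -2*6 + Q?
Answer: -28186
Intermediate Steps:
d(Q) = -12 + Q
f = 80 (f = (-12 - 4)*(-1 + (-5 + 1)) = -16*(-1 - 4) = -16*(-5) = 80)
374 + (-51*(3 + o(2)))*f = 374 - 51*(3 + 4)*80 = 374 - 51*7*80 = 374 - 357*80 = 374 - 28560 = -28186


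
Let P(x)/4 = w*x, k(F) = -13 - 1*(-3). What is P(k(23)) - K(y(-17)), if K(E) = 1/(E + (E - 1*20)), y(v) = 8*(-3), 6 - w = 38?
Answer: 87041/68 ≈ 1280.0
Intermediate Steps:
w = -32 (w = 6 - 1*38 = 6 - 38 = -32)
y(v) = -24
K(E) = 1/(-20 + 2*E) (K(E) = 1/(E + (E - 20)) = 1/(E + (-20 + E)) = 1/(-20 + 2*E))
k(F) = -10 (k(F) = -13 + 3 = -10)
P(x) = -128*x (P(x) = 4*(-32*x) = -128*x)
P(k(23)) - K(y(-17)) = -128*(-10) - 1/(2*(-10 - 24)) = 1280 - 1/(2*(-34)) = 1280 - (-1)/(2*34) = 1280 - 1*(-1/68) = 1280 + 1/68 = 87041/68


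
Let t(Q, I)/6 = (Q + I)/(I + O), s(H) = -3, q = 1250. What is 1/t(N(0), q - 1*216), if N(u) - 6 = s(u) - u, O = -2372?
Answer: -223/1037 ≈ -0.21504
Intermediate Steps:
N(u) = 3 - u (N(u) = 6 + (-3 - u) = 3 - u)
t(Q, I) = 6*(I + Q)/(-2372 + I) (t(Q, I) = 6*((Q + I)/(I - 2372)) = 6*((I + Q)/(-2372 + I)) = 6*(I + Q)/(-2372 + I))
1/t(N(0), q - 1*216) = 1/(6*((1250 - 1*216) + (3 - 1*0))/(-2372 + (1250 - 1*216))) = 1/(6*((1250 - 216) + (3 + 0))/(-2372 + (1250 - 216))) = 1/(6*(1034 + 3)/(-2372 + 1034)) = 1/(6*1037/(-1338)) = 1/(6*(-1/1338)*1037) = 1/(-1037/223) = -223/1037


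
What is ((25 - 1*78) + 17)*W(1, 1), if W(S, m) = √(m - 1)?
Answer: 0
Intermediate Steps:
W(S, m) = √(-1 + m)
((25 - 1*78) + 17)*W(1, 1) = ((25 - 1*78) + 17)*√(-1 + 1) = ((25 - 78) + 17)*√0 = (-53 + 17)*0 = -36*0 = 0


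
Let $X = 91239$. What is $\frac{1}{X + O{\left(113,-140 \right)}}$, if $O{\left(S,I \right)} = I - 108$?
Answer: $\frac{1}{90991} \approx 1.099 \cdot 10^{-5}$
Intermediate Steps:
$O{\left(S,I \right)} = -108 + I$
$\frac{1}{X + O{\left(113,-140 \right)}} = \frac{1}{91239 - 248} = \frac{1}{90991}$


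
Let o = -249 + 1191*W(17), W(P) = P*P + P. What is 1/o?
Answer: 1/364197 ≈ 2.7458e-6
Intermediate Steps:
W(P) = P + P**2 (W(P) = P**2 + P = P + P**2)
o = 364197 (o = -249 + 1191*(17*(1 + 17)) = -249 + 1191*(17*18) = -249 + 1191*306 = -249 + 364446 = 364197)
1/o = 1/364197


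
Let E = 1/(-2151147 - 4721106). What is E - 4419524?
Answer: -30372087067573/6872253 ≈ -4.4195e+6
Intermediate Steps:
E = -1/6872253 (E = 1/(-6872253) = -1/6872253 ≈ -1.4551e-7)
E - 4419524 = -1/6872253 - 4419524 = -30372087067573/6872253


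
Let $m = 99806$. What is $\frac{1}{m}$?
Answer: $\frac{1}{99806} \approx 1.0019 \cdot 10^{-5}$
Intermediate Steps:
$\frac{1}{m} = \frac{1}{99806}$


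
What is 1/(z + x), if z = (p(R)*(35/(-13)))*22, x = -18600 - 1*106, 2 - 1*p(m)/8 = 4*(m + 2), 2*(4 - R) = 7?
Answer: -13/193898 ≈ -6.7046e-5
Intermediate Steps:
R = ½ (R = 4 - ½*7 = 4 - 7/2 = ½ ≈ 0.50000)
p(m) = -48 - 32*m (p(m) = 16 - 32*(m + 2) = 16 - 32*(2 + m) = 16 - 8*(8 + 4*m) = 16 + (-64 - 32*m) = -48 - 32*m)
x = -18706 (x = -18600 - 106 = -18706)
z = 49280/13 (z = ((-48 - 32*½)*(35/(-13)))*22 = ((-48 - 16)*(35*(-1/13)))*22 = -64*(-35/13)*22 = (2240/13)*22 = 49280/13 ≈ 3790.8)
1/(z + x) = 1/(49280/13 - 18706) = 1/(-193898/13) = -13/193898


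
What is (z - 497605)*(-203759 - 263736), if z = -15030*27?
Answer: 422341995425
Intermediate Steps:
z = -405810
(z - 497605)*(-203759 - 263736) = (-405810 - 497605)*(-203759 - 263736) = -903415*(-467495) = 422341995425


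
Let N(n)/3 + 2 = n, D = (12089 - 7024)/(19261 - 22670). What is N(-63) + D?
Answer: -669820/3409 ≈ -196.49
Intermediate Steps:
D = -5065/3409 (D = 5065/(-3409) = 5065*(-1/3409) = -5065/3409 ≈ -1.4858)
N(n) = -6 + 3*n
N(-63) + D = (-6 + 3*(-63)) - 5065/3409 = (-6 - 189) - 5065/3409 = -195 - 5065/3409 = -669820/3409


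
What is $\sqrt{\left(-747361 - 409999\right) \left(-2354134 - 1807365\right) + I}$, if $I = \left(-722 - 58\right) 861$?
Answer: $2 \sqrt{1204087952765} \approx 2.1946 \cdot 10^{6}$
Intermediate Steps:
$I = -671580$ ($I = \left(-780\right) 861 = -671580$)
$\sqrt{\left(-747361 - 409999\right) \left(-2354134 - 1807365\right) + I} = \sqrt{\left(-747361 - 409999\right) \left(-2354134 - 1807365\right) - 671580} = \sqrt{\left(-1157360\right) \left(-4161499\right) - 671580} = \sqrt{4816352482640 - 671580} = \sqrt{4816351811060} = 2 \sqrt{1204087952765}$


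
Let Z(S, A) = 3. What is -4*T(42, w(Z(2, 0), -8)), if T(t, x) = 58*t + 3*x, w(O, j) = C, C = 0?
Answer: -9744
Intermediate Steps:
w(O, j) = 0
T(t, x) = 3*x + 58*t
-4*T(42, w(Z(2, 0), -8)) = -4*(3*0 + 58*42) = -4*(0 + 2436) = -4*2436 = -9744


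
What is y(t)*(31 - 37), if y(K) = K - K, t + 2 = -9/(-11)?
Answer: 0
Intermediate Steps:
t = -13/11 (t = -2 - 9/(-11) = -2 - 9*(-1/11) = -2 + 9/11 = -13/11 ≈ -1.1818)
y(K) = 0
y(t)*(31 - 37) = 0*(31 - 37) = 0*(-6) = 0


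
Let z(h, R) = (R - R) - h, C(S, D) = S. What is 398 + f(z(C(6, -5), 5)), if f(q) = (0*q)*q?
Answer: 398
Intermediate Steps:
z(h, R) = -h (z(h, R) = 0 - h = -h)
f(q) = 0 (f(q) = 0*q = 0)
398 + f(z(C(6, -5), 5)) = 398 + 0 = 398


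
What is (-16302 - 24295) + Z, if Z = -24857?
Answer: -65454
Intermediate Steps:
(-16302 - 24295) + Z = (-16302 - 24295) - 24857 = -40597 - 24857 = -65454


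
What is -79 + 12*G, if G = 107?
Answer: 1205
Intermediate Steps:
-79 + 12*G = -79 + 12*107 = -79 + 1284 = 1205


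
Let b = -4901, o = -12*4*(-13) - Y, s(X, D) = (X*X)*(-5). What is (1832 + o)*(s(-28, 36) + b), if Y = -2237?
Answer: -41396953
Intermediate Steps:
s(X, D) = -5*X² (s(X, D) = X²*(-5) = -5*X²)
o = 2861 (o = -12*4*(-13) - 1*(-2237) = -48*(-13) + 2237 = 624 + 2237 = 2861)
(1832 + o)*(s(-28, 36) + b) = (1832 + 2861)*(-5*(-28)² - 4901) = 4693*(-5*784 - 4901) = 4693*(-3920 - 4901) = 4693*(-8821) = -41396953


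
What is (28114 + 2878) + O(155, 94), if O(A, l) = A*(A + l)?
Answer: 69587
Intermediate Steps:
(28114 + 2878) + O(155, 94) = (28114 + 2878) + 155*(155 + 94) = 30992 + 155*249 = 30992 + 38595 = 69587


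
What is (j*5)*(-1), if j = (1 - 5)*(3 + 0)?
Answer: 60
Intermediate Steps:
j = -12 (j = -4*3 = -12)
(j*5)*(-1) = -12*5*(-1) = -60*(-1) = 60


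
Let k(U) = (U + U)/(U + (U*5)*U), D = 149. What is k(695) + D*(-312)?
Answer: -80796143/1738 ≈ -46488.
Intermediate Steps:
k(U) = 2*U/(U + 5*U²) (k(U) = (2*U)/(U + (5*U)*U) = (2*U)/(U + 5*U²) = 2*U/(U + 5*U²))
k(695) + D*(-312) = 2/(1 + 5*695) + 149*(-312) = 2/(1 + 3475) - 46488 = 2/3476 - 46488 = 2*(1/3476) - 46488 = 1/1738 - 46488 = -80796143/1738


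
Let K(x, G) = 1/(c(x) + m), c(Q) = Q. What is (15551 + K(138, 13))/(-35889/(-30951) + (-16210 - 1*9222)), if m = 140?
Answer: -44602237743/72938854718 ≈ -0.61150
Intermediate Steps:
K(x, G) = 1/(140 + x) (K(x, G) = 1/(x + 140) = 1/(140 + x))
(15551 + K(138, 13))/(-35889/(-30951) + (-16210 - 1*9222)) = (15551 + 1/(140 + 138))/(-35889/(-30951) + (-16210 - 1*9222)) = (15551 + 1/278)/(-35889*(-1/30951) + (-16210 - 9222)) = (15551 + 1/278)/(11963/10317 - 25432) = 4323179/(278*(-262369981/10317)) = (4323179/278)*(-10317/262369981) = -44602237743/72938854718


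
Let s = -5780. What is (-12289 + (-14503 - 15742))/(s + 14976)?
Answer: -21267/4598 ≈ -4.6253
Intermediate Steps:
(-12289 + (-14503 - 15742))/(s + 14976) = (-12289 + (-14503 - 15742))/(-5780 + 14976) = (-12289 - 30245)/9196 = -42534*1/9196 = -21267/4598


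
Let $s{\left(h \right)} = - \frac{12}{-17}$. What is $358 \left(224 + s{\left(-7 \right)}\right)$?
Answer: $\frac{1367560}{17} \approx 80445.0$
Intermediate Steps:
$s{\left(h \right)} = \frac{12}{17}$ ($s{\left(h \right)} = \left(-12\right) \left(- \frac{1}{17}\right) = \frac{12}{17}$)
$358 \left(224 + s{\left(-7 \right)}\right) = 358 \left(224 + \frac{12}{17}\right) = 358 \cdot \frac{3820}{17} = \frac{1367560}{17}$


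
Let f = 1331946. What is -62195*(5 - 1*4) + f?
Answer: 1269751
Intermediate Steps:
-62195*(5 - 1*4) + f = -62195*(5 - 1*4) + 1331946 = -62195*(5 - 4) + 1331946 = -62195*1 + 1331946 = -62195 + 1331946 = 1269751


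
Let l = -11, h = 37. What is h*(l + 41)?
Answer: 1110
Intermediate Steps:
h*(l + 41) = 37*(-11 + 41) = 37*30 = 1110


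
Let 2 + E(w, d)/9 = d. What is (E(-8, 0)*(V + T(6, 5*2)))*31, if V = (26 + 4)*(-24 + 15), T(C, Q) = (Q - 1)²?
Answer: 105462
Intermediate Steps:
E(w, d) = -18 + 9*d
T(C, Q) = (-1 + Q)²
V = -270 (V = 30*(-9) = -270)
(E(-8, 0)*(V + T(6, 5*2)))*31 = ((-18 + 9*0)*(-270 + (-1 + 5*2)²))*31 = ((-18 + 0)*(-270 + (-1 + 10)²))*31 = -18*(-270 + 9²)*31 = -18*(-270 + 81)*31 = -18*(-189)*31 = 3402*31 = 105462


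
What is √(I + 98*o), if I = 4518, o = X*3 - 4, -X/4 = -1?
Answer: √5302 ≈ 72.815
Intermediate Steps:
X = 4 (X = -4*(-1) = 4)
o = 8 (o = 4*3 - 4 = 12 - 4 = 8)
√(I + 98*o) = √(4518 + 98*8) = √(4518 + 784) = √5302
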